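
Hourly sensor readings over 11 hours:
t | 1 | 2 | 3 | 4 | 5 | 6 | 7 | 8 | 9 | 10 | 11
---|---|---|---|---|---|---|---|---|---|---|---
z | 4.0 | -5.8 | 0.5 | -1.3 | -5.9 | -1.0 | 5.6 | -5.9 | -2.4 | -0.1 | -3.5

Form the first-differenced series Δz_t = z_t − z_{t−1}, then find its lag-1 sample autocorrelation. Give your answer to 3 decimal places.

First differences Δz: -9.8, 6.3, -1.8, -4.6, 4.9, 6.6, -11.5, 3.5, 2.3, -3.4
Mean of differences = -0.7500
Numerator Σ(Δz_t−Δz̄)(Δz_{t+1}−Δz̄) = -167.2075
Denominator Σ(Δz_t−Δz̄)² = 383.4250
r_1(Δz) = -167.2075 / 383.4250 = -0.436

-0.436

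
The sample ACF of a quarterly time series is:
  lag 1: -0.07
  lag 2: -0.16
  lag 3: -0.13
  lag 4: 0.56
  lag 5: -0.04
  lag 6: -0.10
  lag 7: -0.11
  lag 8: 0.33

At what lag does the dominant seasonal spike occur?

The largest autocorrelation is r_4 = 0.56, with a weaker echo at lag 8 (0.33); the remaining lags stay at or below -0.04.
The dominant spike at lag 4 indicates a seasonal period of 4.

4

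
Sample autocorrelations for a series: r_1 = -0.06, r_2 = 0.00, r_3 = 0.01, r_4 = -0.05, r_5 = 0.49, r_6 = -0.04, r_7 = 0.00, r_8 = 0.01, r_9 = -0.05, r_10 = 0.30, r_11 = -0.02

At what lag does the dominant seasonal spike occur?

5

The largest autocorrelation is r_5 = 0.49, with a weaker echo at lag 10 (0.30); the remaining lags stay at or below 0.01.
The dominant spike at lag 5 indicates a seasonal period of 5.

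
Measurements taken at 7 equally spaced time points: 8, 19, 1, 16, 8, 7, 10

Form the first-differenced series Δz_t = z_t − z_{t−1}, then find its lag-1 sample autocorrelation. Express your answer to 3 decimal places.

First differences Δz: 11, -18, 15, -8, -1, 3
Mean of differences = 0.3333
Numerator Σ(Δz_t−Δz̄)(Δz_{t+1}−Δz̄) = -579.1111
Denominator Σ(Δz_t−Δz̄)² = 743.3333
r_1(Δz) = -579.1111 / 743.3333 = -0.779

-0.779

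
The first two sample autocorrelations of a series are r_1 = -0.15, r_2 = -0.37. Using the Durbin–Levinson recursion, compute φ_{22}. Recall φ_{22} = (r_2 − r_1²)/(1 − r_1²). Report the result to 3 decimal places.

φ_{22} = (r_2 − r_1²) / (1 − r_1²)
r_1² = (-0.15)² = 0.0225
Numerator = -0.37 − 0.0225 = -0.3925; denominator = 1 − 0.0225 = 0.9775
φ_{22} = -0.3925 / 0.9775 = -0.402

-0.402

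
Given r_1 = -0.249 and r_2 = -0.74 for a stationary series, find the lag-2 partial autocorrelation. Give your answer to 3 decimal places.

-0.855

φ_{22} = (r_2 − r_1²) / (1 − r_1²)
r_1² = (-0.249)² = 0.062001
Numerator = -0.74 − 0.0620 = -0.8020; denominator = 1 − 0.0620 = 0.9380
φ_{22} = -0.8020 / 0.9380 = -0.855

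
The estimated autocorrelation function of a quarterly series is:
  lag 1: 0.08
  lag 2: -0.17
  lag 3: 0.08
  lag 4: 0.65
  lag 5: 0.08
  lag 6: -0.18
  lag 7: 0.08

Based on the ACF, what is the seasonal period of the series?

4

The largest autocorrelation is r_4 = 0.65; the remaining lags stay at or below 0.08.
The dominant spike at lag 4 indicates a seasonal period of 4.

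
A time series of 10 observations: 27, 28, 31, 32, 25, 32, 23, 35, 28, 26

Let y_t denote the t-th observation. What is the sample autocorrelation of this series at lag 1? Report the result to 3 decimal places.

-0.600

Mean ȳ = (27 + 28 + 31 + 32 + 25 + 32 + 23 + 35 + 28 + 26)/10 = 28.7000
Numerator Σ_{t=1}^{9}(y_t−ȳ)(y_{t+1}−ȳ) = -74.4900
Denominator Σ(y_t−ȳ)² = 124.1000
r_1 = -74.4900 / 124.1000 = -0.600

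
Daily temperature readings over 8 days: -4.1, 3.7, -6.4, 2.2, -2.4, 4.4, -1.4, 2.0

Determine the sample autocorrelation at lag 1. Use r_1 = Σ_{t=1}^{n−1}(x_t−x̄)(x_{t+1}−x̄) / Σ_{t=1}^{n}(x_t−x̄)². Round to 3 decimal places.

Mean x̄ = (-4.1 + 3.7 − 6.4 + 2.2 − 2.4 + 4.4 − 1.4 + 2.0)/8 = -0.2500
Deviations from mean: -3.8500, 3.9500, -6.1500, 2.4500, -2.1500, 4.6500, -1.1500, 2.2500
Σ(x_t−x̄)(x_{t+1}−x̄) = (-15.2075) + (-24.2925) + (-15.0675) + (-5.2675) + (-9.9975) + (-5.3475) + (-2.5875) = -77.7675
Denominator Σ(x_t−x̄)² = 106.8800
r_1 = -77.7675 / 106.8800 = -0.728

-0.728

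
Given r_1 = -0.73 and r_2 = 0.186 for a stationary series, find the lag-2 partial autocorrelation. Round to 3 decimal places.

φ_{22} = (r_2 − r_1²) / (1 − r_1²)
r_1² = (-0.73)² = 0.5329
Numerator = 0.186 − 0.5329 = -0.3469; denominator = 1 − 0.5329 = 0.4671
φ_{22} = -0.3469 / 0.4671 = -0.743

-0.743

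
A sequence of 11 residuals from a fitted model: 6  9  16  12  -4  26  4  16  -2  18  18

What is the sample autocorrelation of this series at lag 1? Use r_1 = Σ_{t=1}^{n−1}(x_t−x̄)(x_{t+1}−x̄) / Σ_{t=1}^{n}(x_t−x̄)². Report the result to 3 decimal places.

Mean x̄ = (6 + 9 + 16 + 12 − 4 + 26 + 4 + 16 − 2 + 18 + 18)/11 = 10.8182
Numerator Σ_{t=1}^{10}(x_t−x̄)(x_{t+1}−x̄) = -482.7603
Denominator Σ(x_t−x̄)² = 845.6364
r_1 = -482.7603 / 845.6364 = -0.571

-0.571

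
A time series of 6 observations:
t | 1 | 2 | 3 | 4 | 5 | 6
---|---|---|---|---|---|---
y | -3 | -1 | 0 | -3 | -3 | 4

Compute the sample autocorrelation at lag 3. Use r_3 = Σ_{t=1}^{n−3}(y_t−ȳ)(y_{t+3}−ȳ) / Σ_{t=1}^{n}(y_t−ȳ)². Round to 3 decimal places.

Mean ȳ = (-3 − 1 + 0 − 3 − 3 + 4)/6 = -1.0000
Deviations from mean: -2.0000, 0.0000, 1.0000, -2.0000, -2.0000, 5.0000
Numerator Σ_{t=1}^{3}(y_t−ȳ)(y_{t+3}−ȳ) = 9.0000
Denominator Σ(y_t−ȳ)² = 38.0000
r_3 = 9.0000 / 38.0000 = 0.237

0.237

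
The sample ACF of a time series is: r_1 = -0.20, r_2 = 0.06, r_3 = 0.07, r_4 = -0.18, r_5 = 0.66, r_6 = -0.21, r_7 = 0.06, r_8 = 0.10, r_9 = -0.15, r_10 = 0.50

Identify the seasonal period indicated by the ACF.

The largest autocorrelation is r_5 = 0.66, with a weaker echo at lag 10 (0.50); the remaining lags stay at or below 0.10.
The dominant spike at lag 5 indicates a seasonal period of 5.

5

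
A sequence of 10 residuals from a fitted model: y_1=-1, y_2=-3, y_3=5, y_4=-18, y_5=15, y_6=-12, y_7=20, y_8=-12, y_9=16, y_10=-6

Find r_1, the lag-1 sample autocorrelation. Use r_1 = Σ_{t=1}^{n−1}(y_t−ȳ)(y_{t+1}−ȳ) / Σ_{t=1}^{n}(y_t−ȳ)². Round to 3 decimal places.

Mean ȳ = (-1 − 3 + 5 − 18 + 15 − 12 + 20 − 12 + 16 − 6)/10 = 0.4000
Numerator Σ_{t=1}^{9}(y_t−ȳ)(y_{t+1}−ȳ) = -1324.5600
Denominator Σ(y_t−ȳ)² = 1562.4000
r_1 = -1324.5600 / 1562.4000 = -0.848

-0.848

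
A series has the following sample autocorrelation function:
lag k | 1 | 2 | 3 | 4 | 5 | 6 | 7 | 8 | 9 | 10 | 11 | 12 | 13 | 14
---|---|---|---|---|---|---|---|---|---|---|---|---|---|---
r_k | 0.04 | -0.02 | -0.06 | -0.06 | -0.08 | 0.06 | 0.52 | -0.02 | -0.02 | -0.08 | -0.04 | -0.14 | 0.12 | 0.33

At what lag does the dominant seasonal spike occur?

7

The largest autocorrelation is r_7 = 0.52, with a weaker echo at lag 14 (0.33); the remaining lags stay at or below 0.12.
The dominant spike at lag 7 indicates a seasonal period of 7.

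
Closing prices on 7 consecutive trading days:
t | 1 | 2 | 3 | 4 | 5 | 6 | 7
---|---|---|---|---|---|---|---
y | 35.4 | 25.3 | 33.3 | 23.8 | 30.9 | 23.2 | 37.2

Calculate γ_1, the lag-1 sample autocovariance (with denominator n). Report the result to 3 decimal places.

Mean ȳ = (35.4 + 25.3 + 33.3 + 23.8 + 30.9 + 23.2 + 37.2)/7 = 29.8714
Σ_{t=1}^{6}(y_t−ȳ)(y_{t+1}−ȳ) = -123.7622
γ_1 = -123.7622 / 7 = -17.680

-17.680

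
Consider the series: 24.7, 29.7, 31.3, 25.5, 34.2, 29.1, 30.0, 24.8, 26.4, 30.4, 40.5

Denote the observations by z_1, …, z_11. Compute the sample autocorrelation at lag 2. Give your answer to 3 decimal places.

-0.157

Mean z̄ = (24.7 + 29.7 + 31.3 + 25.5 + 34.2 + 29.1 + 30.0 + 24.8 + 26.4 + 30.4 + 40.5)/11 = 29.6909
Numerator Σ_{t=1}^{9}(z_t−z̄)(z_{t+2}−z̄) = -34.1102
Denominator Σ(z_t−z̄)² = 217.9291
r_2 = -34.1102 / 217.9291 = -0.157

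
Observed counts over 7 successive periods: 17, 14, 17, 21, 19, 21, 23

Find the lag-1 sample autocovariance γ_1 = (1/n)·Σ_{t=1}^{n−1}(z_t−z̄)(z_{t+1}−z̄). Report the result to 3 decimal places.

Mean z̄ = (17 + 14 + 17 + 21 + 19 + 21 + 23)/7 = 18.8571
Deviations: -1.8571, -4.8571, -1.8571, 2.1429, 0.1429, 2.1429, 4.1429
Σ_{t=1}^{6}(z_t−z̄)(z_{t+1}−z̄) = 23.5510
γ_1 = 23.5510 / 7 = 3.364

3.364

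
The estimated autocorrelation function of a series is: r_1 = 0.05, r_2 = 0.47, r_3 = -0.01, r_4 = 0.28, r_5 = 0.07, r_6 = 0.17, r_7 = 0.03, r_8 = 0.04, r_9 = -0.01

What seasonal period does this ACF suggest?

The largest autocorrelation is r_2 = 0.47, with weaker echoes at lags 4 (0.28) and 6 (0.17); the remaining lags stay at or below 0.07.
The dominant spike at lag 2 indicates a seasonal period of 2.

2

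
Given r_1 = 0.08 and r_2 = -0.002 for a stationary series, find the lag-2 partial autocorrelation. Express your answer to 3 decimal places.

-0.008

φ_{22} = (r_2 − r_1²) / (1 − r_1²)
r_1² = (0.08)² = 0.0064
Numerator = -0.002 − 0.0064 = -0.0084; denominator = 1 − 0.0064 = 0.9936
φ_{22} = -0.0084 / 0.9936 = -0.008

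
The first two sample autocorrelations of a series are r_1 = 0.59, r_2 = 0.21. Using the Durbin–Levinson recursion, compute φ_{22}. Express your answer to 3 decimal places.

φ_{22} = (r_2 − r_1²) / (1 − r_1²)
r_1² = (0.59)² = 0.3481
Numerator = 0.21 − 0.3481 = -0.1381; denominator = 1 − 0.3481 = 0.6519
φ_{22} = -0.1381 / 0.6519 = -0.212

-0.212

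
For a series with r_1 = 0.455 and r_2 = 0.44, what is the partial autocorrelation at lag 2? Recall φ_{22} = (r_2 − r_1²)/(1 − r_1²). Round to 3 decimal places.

0.294

φ_{22} = (r_2 − r_1²) / (1 − r_1²)
r_1² = (0.455)² = 0.207025
Numerator = 0.44 − 0.2070 = 0.2330; denominator = 1 − 0.2070 = 0.7930
φ_{22} = 0.2330 / 0.7930 = 0.294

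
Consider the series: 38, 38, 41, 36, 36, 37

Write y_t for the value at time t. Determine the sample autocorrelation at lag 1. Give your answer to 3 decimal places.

Mean ȳ = (38 + 38 + 41 + 36 + 36 + 37)/6 = 37.6667
Deviations from mean: 0.3333, 0.3333, 3.3333, -1.6667, -1.6667, -0.6667
Σ(y_t−ȳ)(y_{t+1}−ȳ) = (0.1111) + (1.1111) + (-5.5556) + (2.7778) + (1.1111) = -0.4444
Denominator Σ(y_t−ȳ)² = 17.3333
r_1 = -0.4444 / 17.3333 = -0.026

-0.026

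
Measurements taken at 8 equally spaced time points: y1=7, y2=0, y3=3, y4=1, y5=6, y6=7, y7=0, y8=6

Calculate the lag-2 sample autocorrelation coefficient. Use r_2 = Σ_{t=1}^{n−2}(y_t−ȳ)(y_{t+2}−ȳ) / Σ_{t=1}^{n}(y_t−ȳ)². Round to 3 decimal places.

-0.057

Mean ȳ = (7 + 0 + 3 + 1 + 6 + 7 + 0 + 6)/8 = 3.7500
Deviations from mean: 3.2500, -3.7500, -0.7500, -2.7500, 2.2500, 3.2500, -3.7500, 2.2500
Σ(y_t−ȳ)(y_{t+2}−ȳ) = (-2.4375) + (10.3125) + (-1.6875) + (-8.9375) + (-8.4375) + (7.3125) = -3.8750
Denominator Σ(y_t−ȳ)² = 67.5000
r_2 = -3.8750 / 67.5000 = -0.057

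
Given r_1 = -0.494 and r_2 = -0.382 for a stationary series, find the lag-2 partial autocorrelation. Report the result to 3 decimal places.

-0.828

φ_{22} = (r_2 − r_1²) / (1 − r_1²)
r_1² = (-0.494)² = 0.244036
Numerator = -0.382 − 0.2440 = -0.6260; denominator = 1 − 0.2440 = 0.7560
φ_{22} = -0.6260 / 0.7560 = -0.828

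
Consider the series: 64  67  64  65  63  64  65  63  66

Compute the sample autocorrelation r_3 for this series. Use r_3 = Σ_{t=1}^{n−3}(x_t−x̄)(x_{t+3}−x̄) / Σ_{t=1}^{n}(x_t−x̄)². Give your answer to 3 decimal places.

-0.135

Mean x̄ = (64 + 67 + 64 + 65 + 63 + 64 + 65 + 63 + 66)/9 = 64.5556
Numerator Σ_{t=1}^{6}(x_t−x̄)(x_{t+3}−x̄) = -1.9259
Denominator Σ(x_t−x̄)² = 14.2222
r_3 = -1.9259 / 14.2222 = -0.135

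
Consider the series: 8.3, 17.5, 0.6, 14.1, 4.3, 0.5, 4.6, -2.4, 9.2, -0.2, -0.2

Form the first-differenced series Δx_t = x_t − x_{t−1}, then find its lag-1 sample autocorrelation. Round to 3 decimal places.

First differences Δx: 9.2, -16.9, 13.5, -9.8, -3.8, 4.1, -7.0, 11.6, -9.4, 0.0
Mean of differences = -0.8500
Numerator Σ(Δx_t−Δx̄)(Δx_{t+1}−Δx̄) = -728.9775
Denominator Σ(Δx_t−Δx̄)² = 944.4850
r_1(Δx) = -728.9775 / 944.4850 = -0.772

-0.772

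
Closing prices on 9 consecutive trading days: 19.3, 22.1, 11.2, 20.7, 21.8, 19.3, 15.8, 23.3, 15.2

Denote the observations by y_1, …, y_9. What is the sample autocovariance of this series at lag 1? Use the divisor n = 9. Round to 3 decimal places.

Mean ȳ = (19.3 + 22.1 + 11.2 + 20.7 + 21.8 + 19.3 + 15.8 + 23.3 + 15.2)/9 = 18.7444
Σ_{t=1}^{8}(y_t−ȳ)(y_{t+1}−ȳ) = -61.7286
γ_1 = -61.7286 / 9 = -6.859

-6.859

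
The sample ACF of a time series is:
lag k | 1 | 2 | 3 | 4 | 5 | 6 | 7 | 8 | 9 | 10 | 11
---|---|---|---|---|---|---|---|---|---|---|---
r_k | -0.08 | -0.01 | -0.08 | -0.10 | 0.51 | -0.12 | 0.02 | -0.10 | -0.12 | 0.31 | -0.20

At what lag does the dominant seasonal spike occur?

The largest autocorrelation is r_5 = 0.51, with a weaker echo at lag 10 (0.31); the remaining lags stay at or below 0.02.
The dominant spike at lag 5 indicates a seasonal period of 5.

5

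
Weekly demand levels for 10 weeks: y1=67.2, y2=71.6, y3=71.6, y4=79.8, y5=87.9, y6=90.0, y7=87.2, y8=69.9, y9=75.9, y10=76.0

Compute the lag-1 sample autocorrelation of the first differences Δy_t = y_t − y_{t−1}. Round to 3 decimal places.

0.036

First differences Δy: 4.4, 0.0, 8.2, 8.1, 2.1, -2.8, -17.3, 6.0, 0.1
Mean of differences = 0.9778
Numerator Σ(Δy_t−Δȳ)(Δy_{t+1}−Δȳ) = 17.6295
Denominator Σ(Δy_t−Δȳ)² = 491.1556
r_1(Δy) = 17.6295 / 491.1556 = 0.036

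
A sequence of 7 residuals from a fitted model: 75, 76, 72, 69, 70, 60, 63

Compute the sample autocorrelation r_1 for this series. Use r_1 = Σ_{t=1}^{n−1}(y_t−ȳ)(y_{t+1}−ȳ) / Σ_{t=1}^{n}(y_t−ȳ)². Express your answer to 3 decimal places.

0.508

Mean ȳ = (75 + 76 + 72 + 69 + 70 + 60 + 63)/7 = 69.2857
Deviations from mean: 5.7143, 6.7143, 2.7143, -0.2857, 0.7143, -9.2857, -6.2857
Numerator Σ_{t=1}^{6}(y_t−ȳ)(y_{t+1}−ȳ) = 107.3469
Denominator Σ(y_t−ȳ)² = 211.4286
r_1 = 107.3469 / 211.4286 = 0.508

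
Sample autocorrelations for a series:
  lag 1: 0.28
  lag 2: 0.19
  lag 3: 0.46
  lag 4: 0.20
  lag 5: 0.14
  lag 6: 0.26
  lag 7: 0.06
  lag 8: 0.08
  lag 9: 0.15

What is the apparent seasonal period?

3

The largest autocorrelation is r_3 = 0.46; the remaining lags stay at or below 0.28. The elevated value at lag 1 (0.28), dropping to 0.19 at lag 2, reflects decaying short-term dependence rather than seasonality.
The dominant spike at lag 3 indicates a seasonal period of 3.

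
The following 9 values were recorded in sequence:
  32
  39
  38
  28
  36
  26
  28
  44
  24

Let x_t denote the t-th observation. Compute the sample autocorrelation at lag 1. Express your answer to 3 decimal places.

-0.415

Mean x̄ = (32 + 39 + 38 + 28 + 36 + 26 + 28 + 44 + 24)/9 = 32.7778
Numerator Σ_{t=1}^{8}(x_t−x̄)(x_{t+1}−x̄) = -154.2716
Denominator Σ(x_t−x̄)² = 371.5556
r_1 = -154.2716 / 371.5556 = -0.415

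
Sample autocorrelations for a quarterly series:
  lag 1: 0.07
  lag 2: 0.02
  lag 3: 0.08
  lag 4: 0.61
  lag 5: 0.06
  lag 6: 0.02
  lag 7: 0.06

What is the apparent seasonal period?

4

The largest autocorrelation is r_4 = 0.61; the remaining lags stay at or below 0.08.
The dominant spike at lag 4 indicates a seasonal period of 4.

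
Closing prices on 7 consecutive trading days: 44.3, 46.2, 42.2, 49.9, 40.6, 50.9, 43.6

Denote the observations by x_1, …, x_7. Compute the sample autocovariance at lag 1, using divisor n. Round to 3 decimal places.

Mean x̄ = (44.3 + 46.2 + 42.2 + 49.9 + 40.6 + 50.9 + 43.6)/7 = 45.3857
Σ_{t=1}^{6}(x_t−x̄)(x_{t+1}−x̄) = -75.7002
γ_1 = -75.7002 / 7 = -10.814

-10.814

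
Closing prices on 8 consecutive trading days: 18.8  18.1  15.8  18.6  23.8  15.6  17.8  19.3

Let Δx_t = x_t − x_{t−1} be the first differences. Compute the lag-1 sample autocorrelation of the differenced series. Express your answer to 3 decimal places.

-0.414

First differences Δx: -0.7, -2.3, 2.8, 5.2, -8.2, 2.2, 1.5
Mean of differences = 0.0714
Numerator Σ(Δx_t−Δx̄)(Δx_{t+1}−Δx̄) = -47.6337
Denominator Σ(Δx_t−Δx̄)² = 114.9543
r_1(Δx) = -47.6337 / 114.9543 = -0.414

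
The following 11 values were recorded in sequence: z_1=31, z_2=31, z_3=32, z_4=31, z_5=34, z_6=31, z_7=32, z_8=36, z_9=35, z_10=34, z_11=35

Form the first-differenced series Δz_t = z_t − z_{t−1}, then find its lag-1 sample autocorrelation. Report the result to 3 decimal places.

First differences Δz: 0, 1, -1, 3, -3, 1, 4, -1, -1, 1
Mean of differences = 0.4000
Numerator Σ(Δz_t−Δz̄)(Δz_{t+1}−Δz̄) = -17.3600
Denominator Σ(Δz_t−Δz̄)² = 38.4000
r_1(Δz) = -17.3600 / 38.4000 = -0.452

-0.452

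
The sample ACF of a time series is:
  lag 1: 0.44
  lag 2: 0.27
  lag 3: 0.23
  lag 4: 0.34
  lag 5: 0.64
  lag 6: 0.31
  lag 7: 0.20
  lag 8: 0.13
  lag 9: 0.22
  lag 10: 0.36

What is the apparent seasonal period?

The largest autocorrelation is r_5 = 0.64; the remaining lags stay at or below 0.44. The elevated value at lag 1 (0.44), dropping to 0.27 at lag 2, reflects decaying short-term dependence rather than seasonality.
The dominant spike at lag 5 indicates a seasonal period of 5.

5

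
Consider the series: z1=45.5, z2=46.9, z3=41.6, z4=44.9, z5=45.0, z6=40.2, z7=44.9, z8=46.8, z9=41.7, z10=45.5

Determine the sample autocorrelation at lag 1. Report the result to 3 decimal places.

Mean z̄ = (45.5 + 46.9 + 41.6 + 44.9 + 45.0 + 40.2 + 44.9 + 46.8 + 41.7 + 45.5)/10 = 44.3000
Numerator Σ_{t=1}^{9}(z_t−z̄)(z_{t+1}−z̄) = -18.5500
Denominator Σ(z_t−z̄)² = 47.9600
r_1 = -18.5500 / 47.9600 = -0.387

-0.387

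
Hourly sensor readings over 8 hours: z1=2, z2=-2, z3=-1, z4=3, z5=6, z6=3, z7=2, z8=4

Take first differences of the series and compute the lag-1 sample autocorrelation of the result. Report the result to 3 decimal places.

0.050

First differences Δz: -4, 1, 4, 3, -3, -1, 2
Mean of differences = 0.2857
Numerator Σ(Δz_t−Δz̄)(Δz_{t+1}−Δz̄) = 2.7755
Denominator Σ(Δz_t−Δz̄)² = 55.4286
r_1(Δz) = 2.7755 / 55.4286 = 0.050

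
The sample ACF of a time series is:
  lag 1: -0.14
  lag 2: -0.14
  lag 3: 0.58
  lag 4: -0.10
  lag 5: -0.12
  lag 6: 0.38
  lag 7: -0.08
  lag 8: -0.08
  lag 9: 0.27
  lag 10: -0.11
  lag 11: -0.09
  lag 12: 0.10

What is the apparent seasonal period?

The largest autocorrelation is r_3 = 0.58, with weaker echoes at lags 6 (0.38) and 9 (0.27); the remaining lags stay at or below 0.10.
The dominant spike at lag 3 indicates a seasonal period of 3.

3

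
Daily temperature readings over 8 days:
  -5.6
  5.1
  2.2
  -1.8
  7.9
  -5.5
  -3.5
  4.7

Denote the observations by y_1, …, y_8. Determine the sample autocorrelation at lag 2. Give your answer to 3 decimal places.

Mean ȳ = (-5.6 + 5.1 + 2.2 − 1.8 + 7.9 − 5.5 − 3.5 + 4.7)/8 = 0.4375
Σ(y_t−ȳ)(y_{t+2}−ȳ) = (-10.6411) + (-10.4323) + (13.1527) + (13.2852) + (-29.3836) + (-25.3086) = -49.3278
Denominator Σ(y_t−ȳ)² = 190.9188
r_2 = -49.3278 / 190.9188 = -0.258

-0.258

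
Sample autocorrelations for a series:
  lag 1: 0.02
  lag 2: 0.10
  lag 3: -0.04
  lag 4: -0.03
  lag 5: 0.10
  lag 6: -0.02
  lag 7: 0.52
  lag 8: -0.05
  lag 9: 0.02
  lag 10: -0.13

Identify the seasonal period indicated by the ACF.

7

The largest autocorrelation is r_7 = 0.52; the remaining lags stay at or below 0.10.
The dominant spike at lag 7 indicates a seasonal period of 7.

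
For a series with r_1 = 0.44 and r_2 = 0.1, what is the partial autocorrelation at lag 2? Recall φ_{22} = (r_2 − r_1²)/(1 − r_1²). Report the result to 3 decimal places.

φ_{22} = (r_2 − r_1²) / (1 − r_1²)
r_1² = (0.44)² = 0.1936
Numerator = 0.1 − 0.1936 = -0.0936; denominator = 1 − 0.1936 = 0.8064
φ_{22} = -0.0936 / 0.8064 = -0.116

-0.116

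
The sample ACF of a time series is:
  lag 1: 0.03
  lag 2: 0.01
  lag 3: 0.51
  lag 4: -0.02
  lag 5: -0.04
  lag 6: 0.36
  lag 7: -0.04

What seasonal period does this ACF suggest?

The largest autocorrelation is r_3 = 0.51, with a weaker echo at lag 6 (0.36); the remaining lags stay at or below 0.03.
The dominant spike at lag 3 indicates a seasonal period of 3.

3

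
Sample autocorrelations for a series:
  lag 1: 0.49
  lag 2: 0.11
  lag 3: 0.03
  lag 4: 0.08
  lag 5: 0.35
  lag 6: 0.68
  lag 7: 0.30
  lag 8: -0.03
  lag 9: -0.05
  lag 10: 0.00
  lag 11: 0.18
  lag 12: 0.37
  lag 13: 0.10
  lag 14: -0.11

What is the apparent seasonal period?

6

The largest autocorrelation is r_6 = 0.68; the remaining lags stay at or below 0.49. The elevated value at lag 1 (0.49), dropping to 0.11 at lag 2, reflects decaying short-term dependence rather than seasonality.
The dominant spike at lag 6 indicates a seasonal period of 6.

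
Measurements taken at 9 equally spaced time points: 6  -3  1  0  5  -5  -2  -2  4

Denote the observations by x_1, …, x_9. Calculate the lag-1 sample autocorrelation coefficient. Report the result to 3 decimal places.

Mean x̄ = (6 − 3 + 1 + 0 + 5 − 5 − 2 − 2 + 4)/9 = 0.4444
Numerator Σ_{t=1}^{8}(x_t−x̄)(x_{t+1}−x̄) = -37.5309
Denominator Σ(x_t−x̄)² = 118.2222
r_1 = -37.5309 / 118.2222 = -0.317

-0.317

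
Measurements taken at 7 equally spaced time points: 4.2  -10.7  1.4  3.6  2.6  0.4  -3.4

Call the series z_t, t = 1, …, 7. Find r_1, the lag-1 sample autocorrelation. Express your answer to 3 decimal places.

-0.283

Mean z̄ = (4.2 − 10.7 + 1.4 + 3.6 + 2.6 + 0.4 − 3.4)/7 = -0.2714
Deviations from mean: 4.4714, -10.4286, 1.6714, 3.8714, 2.8714, 0.6714, -3.1286
Σ(z_t−z̄)(z_{t+1}−z̄) = (-46.6306) + (-17.4306) + (6.4708) + (11.1165) + (1.9280) + (-2.1006) = -46.6465
Denominator Σ(z_t−z̄)² = 165.0143
r_1 = -46.6465 / 165.0143 = -0.283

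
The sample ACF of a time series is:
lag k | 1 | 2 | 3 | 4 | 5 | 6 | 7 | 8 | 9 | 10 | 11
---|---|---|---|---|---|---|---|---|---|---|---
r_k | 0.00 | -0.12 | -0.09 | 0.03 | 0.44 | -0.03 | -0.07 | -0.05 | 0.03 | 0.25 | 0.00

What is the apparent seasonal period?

5

The largest autocorrelation is r_5 = 0.44, with a weaker echo at lag 10 (0.25); the remaining lags stay at or below 0.03.
The dominant spike at lag 5 indicates a seasonal period of 5.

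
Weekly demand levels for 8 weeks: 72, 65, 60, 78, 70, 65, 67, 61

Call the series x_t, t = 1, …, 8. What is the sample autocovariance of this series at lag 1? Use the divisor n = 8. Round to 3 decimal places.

Mean x̄ = (72 + 65 + 60 + 78 + 70 + 65 + 67 + 61)/8 = 67.2500
Σ_{t=1}^{7}(x_t−x̄)(x_{t+1}−x̄) = -46.8125
γ_1 = -46.8125 / 8 = -5.852

-5.852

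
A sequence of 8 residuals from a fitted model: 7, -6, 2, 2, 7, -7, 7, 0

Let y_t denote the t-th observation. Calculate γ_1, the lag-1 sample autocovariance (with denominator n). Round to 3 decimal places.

Mean ȳ = (7 − 6 + 2 + 2 + 7 − 7 + 7 + 0)/8 = 1.5000
Deviations: 5.5000, -7.5000, 0.5000, 0.5000, 5.5000, -8.5000, 5.5000, -1.5000
Σ_{t=1}^{7}(y_t−ȳ)(y_{t+1}−ȳ) = -143.7500
γ_1 = -143.7500 / 8 = -17.969

-17.969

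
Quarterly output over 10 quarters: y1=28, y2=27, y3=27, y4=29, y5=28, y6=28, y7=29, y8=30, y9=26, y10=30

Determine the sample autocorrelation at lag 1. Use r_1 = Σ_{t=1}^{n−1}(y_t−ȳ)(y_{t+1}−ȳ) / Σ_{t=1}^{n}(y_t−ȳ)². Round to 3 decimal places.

Mean ȳ = (28 + 27 + 27 + 29 + 28 + 28 + 29 + 30 + 26 + 30)/10 = 28.2000
Numerator Σ_{t=1}^{9}(y_t−ȳ)(y_{t+1}−ȳ) = -6.0400
Denominator Σ(y_t−ȳ)² = 15.6000
r_1 = -6.0400 / 15.6000 = -0.387

-0.387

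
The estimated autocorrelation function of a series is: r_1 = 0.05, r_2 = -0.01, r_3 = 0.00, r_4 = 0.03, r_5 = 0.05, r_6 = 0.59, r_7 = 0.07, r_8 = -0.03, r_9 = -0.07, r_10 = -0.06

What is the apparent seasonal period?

The largest autocorrelation is r_6 = 0.59; the remaining lags stay at or below 0.07.
The dominant spike at lag 6 indicates a seasonal period of 6.

6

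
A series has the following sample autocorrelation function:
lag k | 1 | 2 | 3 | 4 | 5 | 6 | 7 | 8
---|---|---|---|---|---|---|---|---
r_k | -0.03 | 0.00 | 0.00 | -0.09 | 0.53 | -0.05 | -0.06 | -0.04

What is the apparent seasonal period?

The largest autocorrelation is r_5 = 0.53; the remaining lags stay at or below 0.00.
The dominant spike at lag 5 indicates a seasonal period of 5.

5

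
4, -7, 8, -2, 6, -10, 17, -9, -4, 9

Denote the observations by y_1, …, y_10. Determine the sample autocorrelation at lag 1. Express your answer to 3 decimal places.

Mean ȳ = (4 − 7 + 8 − 2 + 6 − 10 + 17 − 9 − 4 + 9)/10 = 1.2000
Numerator Σ_{t=1}^{9}(y_t−ȳ)(y_{t+1}−ȳ) = -495.2400
Denominator Σ(y_t−ȳ)² = 721.6000
r_1 = -495.2400 / 721.6000 = -0.686

-0.686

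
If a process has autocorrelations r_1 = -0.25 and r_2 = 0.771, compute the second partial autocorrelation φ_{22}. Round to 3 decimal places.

φ_{22} = (r_2 − r_1²) / (1 − r_1²)
r_1² = (-0.25)² = 0.0625
Numerator = 0.771 − 0.0625 = 0.7085; denominator = 1 − 0.0625 = 0.9375
φ_{22} = 0.7085 / 0.9375 = 0.756

0.756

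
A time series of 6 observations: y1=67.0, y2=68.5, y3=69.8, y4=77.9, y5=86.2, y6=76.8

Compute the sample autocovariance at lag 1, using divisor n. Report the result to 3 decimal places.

20.746

Mean ȳ = (67.0 + 68.5 + 69.8 + 77.9 + 86.2 + 76.8)/6 = 74.3667
Σ_{t=1}^{5}(y_t−ȳ)(y_{t+1}−ȳ) = 124.4789
γ_1 = 124.4789 / 6 = 20.746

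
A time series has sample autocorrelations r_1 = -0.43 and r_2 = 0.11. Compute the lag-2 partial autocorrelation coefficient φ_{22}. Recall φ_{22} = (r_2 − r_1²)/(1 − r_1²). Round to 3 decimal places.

φ_{22} = (r_2 − r_1²) / (1 − r_1²)
r_1² = (-0.43)² = 0.1849
Numerator = 0.11 − 0.1849 = -0.0749; denominator = 1 − 0.1849 = 0.8151
φ_{22} = -0.0749 / 0.8151 = -0.092

-0.092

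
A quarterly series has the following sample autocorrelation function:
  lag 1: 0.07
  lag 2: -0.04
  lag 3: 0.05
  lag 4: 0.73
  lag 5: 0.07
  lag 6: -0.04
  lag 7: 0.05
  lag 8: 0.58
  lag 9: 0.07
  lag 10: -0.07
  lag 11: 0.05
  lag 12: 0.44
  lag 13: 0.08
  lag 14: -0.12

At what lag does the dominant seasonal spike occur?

4

The largest autocorrelation is r_4 = 0.73, with weaker echoes at lags 8 (0.58) and 12 (0.44); the remaining lags stay at or below 0.08.
The dominant spike at lag 4 indicates a seasonal period of 4.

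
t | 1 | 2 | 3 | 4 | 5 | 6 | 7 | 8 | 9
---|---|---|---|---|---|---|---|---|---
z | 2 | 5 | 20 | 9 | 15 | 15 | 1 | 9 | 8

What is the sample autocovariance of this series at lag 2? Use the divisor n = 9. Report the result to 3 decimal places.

-6.247

Mean z̄ = (2 + 5 + 20 + 9 + 15 + 15 + 1 + 9 + 8)/9 = 9.3333
Σ_{t=1}^{7}(z_t−z̄)(z_{t+2}−z̄) = -56.2222
γ_2 = -56.2222 / 9 = -6.247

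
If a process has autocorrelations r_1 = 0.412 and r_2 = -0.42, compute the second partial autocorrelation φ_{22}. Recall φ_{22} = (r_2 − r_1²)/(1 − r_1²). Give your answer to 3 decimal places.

φ_{22} = (r_2 − r_1²) / (1 − r_1²)
r_1² = (0.412)² = 0.169744
Numerator = -0.42 − 0.1697 = -0.5897; denominator = 1 − 0.1697 = 0.8303
φ_{22} = -0.5897 / 0.8303 = -0.710

-0.710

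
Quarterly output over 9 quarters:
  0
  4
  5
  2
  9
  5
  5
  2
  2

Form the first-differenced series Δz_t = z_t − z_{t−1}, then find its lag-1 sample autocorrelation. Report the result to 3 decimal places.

First differences Δz: 4, 1, -3, 7, -4, 0, -3, 0
Mean of differences = 0.2500
Numerator Σ(Δz_t−Δz̄)(Δz_{t+1}−Δz̄) = -47.5625
Denominator Σ(Δz_t−Δz̄)² = 99.5000
r_1(Δz) = -47.5625 / 99.5000 = -0.478

-0.478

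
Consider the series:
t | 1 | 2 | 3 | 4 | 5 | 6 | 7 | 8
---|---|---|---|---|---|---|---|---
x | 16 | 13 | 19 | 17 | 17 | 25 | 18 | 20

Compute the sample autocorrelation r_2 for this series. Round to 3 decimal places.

Mean x̄ = (16 + 13 + 19 + 17 + 17 + 25 + 18 + 20)/8 = 18.1250
Σ(x_t−x̄)(x_{t+2}−x̄) = (-1.8594) + (5.7656) + (-0.9844) + (-7.7344) + (0.1406) + (12.8906) = 8.2188
Denominator Σ(x_t−x̄)² = 84.8750
r_2 = 8.2188 / 84.8750 = 0.097

0.097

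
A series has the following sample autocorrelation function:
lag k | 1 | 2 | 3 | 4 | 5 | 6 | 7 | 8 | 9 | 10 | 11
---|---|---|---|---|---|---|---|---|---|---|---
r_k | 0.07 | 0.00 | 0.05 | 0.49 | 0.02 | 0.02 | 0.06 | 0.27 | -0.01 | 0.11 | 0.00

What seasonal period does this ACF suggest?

The largest autocorrelation is r_4 = 0.49, with a weaker echo at lag 8 (0.27); the remaining lags stay at or below 0.11.
The dominant spike at lag 4 indicates a seasonal period of 4.

4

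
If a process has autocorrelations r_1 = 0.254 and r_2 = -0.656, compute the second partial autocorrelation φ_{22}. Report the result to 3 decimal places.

φ_{22} = (r_2 − r_1²) / (1 − r_1²)
r_1² = (0.254)² = 0.064516
Numerator = -0.656 − 0.0645 = -0.7205; denominator = 1 − 0.0645 = 0.9355
φ_{22} = -0.7205 / 0.9355 = -0.770

-0.770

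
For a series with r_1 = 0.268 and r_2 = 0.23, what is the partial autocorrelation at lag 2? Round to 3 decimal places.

0.170

φ_{22} = (r_2 − r_1²) / (1 − r_1²)
r_1² = (0.268)² = 0.071824
Numerator = 0.23 − 0.0718 = 0.1582; denominator = 1 − 0.0718 = 0.9282
φ_{22} = 0.1582 / 0.9282 = 0.170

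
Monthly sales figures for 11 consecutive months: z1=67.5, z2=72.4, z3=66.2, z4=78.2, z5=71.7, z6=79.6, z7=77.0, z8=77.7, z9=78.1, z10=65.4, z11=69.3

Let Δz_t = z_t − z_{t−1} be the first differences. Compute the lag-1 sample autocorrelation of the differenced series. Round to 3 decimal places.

First differences Δz: 4.9, -6.2, 12.0, -6.5, 7.9, -2.6, 0.7, 0.4, -12.7, 3.9
Mean of differences = 0.1800
Numerator Σ(Δz_t−Δz̄)(Δz_{t+1}−Δz̄) = -309.5924
Denominator Σ(Δz_t−Δz̄)² = 494.6960
r_1(Δz) = -309.5924 / 494.6960 = -0.626

-0.626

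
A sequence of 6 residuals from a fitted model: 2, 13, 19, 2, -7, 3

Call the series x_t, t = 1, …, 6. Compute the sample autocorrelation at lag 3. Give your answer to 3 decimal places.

-0.271

Mean x̄ = (2 + 13 + 19 + 2 − 7 + 3)/6 = 5.3333
Deviations from mean: -3.3333, 7.6667, 13.6667, -3.3333, -12.3333, -2.3333
Σ(x_t−x̄)(x_{t+3}−x̄) = (11.1111) + (-94.5556) + (-31.8889) = -115.3333
Denominator Σ(x_t−x̄)² = 425.3333
r_3 = -115.3333 / 425.3333 = -0.271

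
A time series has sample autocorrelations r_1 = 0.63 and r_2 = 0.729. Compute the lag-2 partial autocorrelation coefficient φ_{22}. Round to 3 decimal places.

0.551

φ_{22} = (r_2 − r_1²) / (1 − r_1²)
r_1² = (0.63)² = 0.3969
Numerator = 0.729 − 0.3969 = 0.3321; denominator = 1 − 0.3969 = 0.6031
φ_{22} = 0.3321 / 0.6031 = 0.551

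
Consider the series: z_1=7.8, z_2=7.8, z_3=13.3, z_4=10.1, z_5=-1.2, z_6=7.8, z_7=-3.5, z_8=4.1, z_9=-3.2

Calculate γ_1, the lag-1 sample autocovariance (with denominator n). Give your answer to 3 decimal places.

Mean z̄ = (7.8 + 7.8 + 13.3 + 10.1 − 1.2 + 7.8 − 3.5 + 4.1 − 3.2)/9 = 4.7778
Σ_{t=1}^{8}(z_t−z̄)(z_{t+1}−z̄) = 16.3662
γ_1 = 16.3662 / 9 = 1.818

1.818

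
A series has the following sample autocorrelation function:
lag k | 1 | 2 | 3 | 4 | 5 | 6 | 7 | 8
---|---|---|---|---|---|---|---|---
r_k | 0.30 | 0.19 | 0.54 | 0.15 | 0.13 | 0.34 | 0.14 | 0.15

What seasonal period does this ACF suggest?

The largest autocorrelation is r_3 = 0.54, with a weaker echo at lag 6 (0.34); the remaining lags stay at or below 0.30. The elevated value at lag 1 (0.30), dropping to 0.19 at lag 2, reflects decaying short-term dependence rather than seasonality.
The dominant spike at lag 3 indicates a seasonal period of 3.

3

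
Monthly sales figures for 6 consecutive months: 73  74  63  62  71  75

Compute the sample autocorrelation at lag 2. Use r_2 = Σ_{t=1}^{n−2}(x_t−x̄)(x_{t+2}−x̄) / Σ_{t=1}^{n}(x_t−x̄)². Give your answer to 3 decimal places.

-0.644

Mean x̄ = (73 + 74 + 63 + 62 + 71 + 75)/6 = 69.6667
Σ(x_t−x̄)(x_{t+2}−x̄) = (-22.2222) + (-33.2222) + (-8.8889) + (-40.8889) = -105.2222
Denominator Σ(x_t−x̄)² = 163.3333
r_2 = -105.2222 / 163.3333 = -0.644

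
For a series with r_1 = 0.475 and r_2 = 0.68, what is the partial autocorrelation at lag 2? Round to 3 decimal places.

0.587

φ_{22} = (r_2 − r_1²) / (1 − r_1²)
r_1² = (0.475)² = 0.225625
Numerator = 0.68 − 0.2256 = 0.4544; denominator = 1 − 0.2256 = 0.7744
φ_{22} = 0.4544 / 0.7744 = 0.587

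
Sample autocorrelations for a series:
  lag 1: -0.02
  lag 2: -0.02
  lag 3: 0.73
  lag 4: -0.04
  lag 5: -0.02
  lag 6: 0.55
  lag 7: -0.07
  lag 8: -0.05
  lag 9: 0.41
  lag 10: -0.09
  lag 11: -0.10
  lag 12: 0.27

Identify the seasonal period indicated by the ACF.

The largest autocorrelation is r_3 = 0.73, with weaker echoes at lags 6 (0.55), 9 (0.41) and 12 (0.27); the remaining lags stay at or below -0.02.
The dominant spike at lag 3 indicates a seasonal period of 3.

3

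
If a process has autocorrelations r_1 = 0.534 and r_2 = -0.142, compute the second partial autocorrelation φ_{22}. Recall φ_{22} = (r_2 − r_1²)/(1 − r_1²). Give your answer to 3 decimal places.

-0.598

φ_{22} = (r_2 − r_1²) / (1 − r_1²)
r_1² = (0.534)² = 0.285156
Numerator = -0.142 − 0.2852 = -0.4272; denominator = 1 − 0.2852 = 0.7148
φ_{22} = -0.4272 / 0.7148 = -0.598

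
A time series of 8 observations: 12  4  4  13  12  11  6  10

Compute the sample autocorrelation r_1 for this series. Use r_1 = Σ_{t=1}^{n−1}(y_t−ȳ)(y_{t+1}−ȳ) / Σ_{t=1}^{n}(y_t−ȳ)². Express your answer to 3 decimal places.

-0.010

Mean ȳ = (12 + 4 + 4 + 13 + 12 + 11 + 6 + 10)/8 = 9.0000
Σ(y_t−ȳ)(y_{t+1}−ȳ) = (-15.0000) + (25.0000) + (-20.0000) + (12.0000) + (6.0000) + (-6.0000) + (-3.0000) = -1.0000
Denominator Σ(y_t−ȳ)² = 98.0000
r_1 = -1.0000 / 98.0000 = -0.010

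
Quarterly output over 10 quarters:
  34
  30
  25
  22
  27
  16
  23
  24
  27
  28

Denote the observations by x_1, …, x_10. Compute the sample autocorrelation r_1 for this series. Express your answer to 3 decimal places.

0.225

Mean x̄ = (34 + 30 + 25 + 22 + 27 + 16 + 23 + 24 + 27 + 28)/10 = 25.6000
Numerator Σ_{t=1}^{9}(x_t−x̄)(x_{t+1}−x̄) = 48.2400
Denominator Σ(x_t−x̄)² = 214.4000
r_1 = 48.2400 / 214.4000 = 0.225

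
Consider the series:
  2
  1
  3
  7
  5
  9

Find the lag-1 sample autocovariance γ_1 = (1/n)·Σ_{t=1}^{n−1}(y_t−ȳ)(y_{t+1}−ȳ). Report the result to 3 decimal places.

2.292

Mean ȳ = (2 + 1 + 3 + 7 + 5 + 9)/6 = 4.5000
Σ_{t=1}^{5}(y_t−ȳ)(y_{t+1}−ȳ) = 13.7500
γ_1 = 13.7500 / 6 = 2.292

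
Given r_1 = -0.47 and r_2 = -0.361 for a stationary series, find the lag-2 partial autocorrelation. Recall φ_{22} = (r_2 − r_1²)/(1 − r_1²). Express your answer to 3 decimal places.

φ_{22} = (r_2 − r_1²) / (1 − r_1²)
r_1² = (-0.47)² = 0.2209
Numerator = -0.361 − 0.2209 = -0.5819; denominator = 1 − 0.2209 = 0.7791
φ_{22} = -0.5819 / 0.7791 = -0.747

-0.747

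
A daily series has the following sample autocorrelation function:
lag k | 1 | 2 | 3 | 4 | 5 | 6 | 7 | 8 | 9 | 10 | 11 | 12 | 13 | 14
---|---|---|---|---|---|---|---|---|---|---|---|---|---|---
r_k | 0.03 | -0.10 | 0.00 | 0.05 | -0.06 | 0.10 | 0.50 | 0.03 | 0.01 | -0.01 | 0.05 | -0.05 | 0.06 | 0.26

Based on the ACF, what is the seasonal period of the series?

7

The largest autocorrelation is r_7 = 0.50, with a weaker echo at lag 14 (0.26); the remaining lags stay at or below 0.10.
The dominant spike at lag 7 indicates a seasonal period of 7.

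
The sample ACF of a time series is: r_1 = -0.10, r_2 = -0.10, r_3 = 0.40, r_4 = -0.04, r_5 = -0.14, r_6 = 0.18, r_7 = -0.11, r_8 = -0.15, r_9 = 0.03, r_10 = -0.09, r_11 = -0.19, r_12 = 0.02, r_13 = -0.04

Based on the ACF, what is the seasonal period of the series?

3

The largest autocorrelation is r_3 = 0.40, with a weaker echo at lag 6 (0.18); the remaining lags stay at or below 0.03.
The dominant spike at lag 3 indicates a seasonal period of 3.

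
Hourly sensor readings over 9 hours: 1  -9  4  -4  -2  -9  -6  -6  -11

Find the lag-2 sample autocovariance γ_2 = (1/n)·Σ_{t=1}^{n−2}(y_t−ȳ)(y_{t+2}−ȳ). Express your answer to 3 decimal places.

Mean ȳ = (1 − 9 + 4 − 4 − 2 − 9 − 6 − 6 − 11)/9 = -4.6667
Σ_{t=1}^{7}(y_t−ȳ)(y_{t+2}−ȳ) = 77.1111
γ_2 = 77.1111 / 9 = 8.568

8.568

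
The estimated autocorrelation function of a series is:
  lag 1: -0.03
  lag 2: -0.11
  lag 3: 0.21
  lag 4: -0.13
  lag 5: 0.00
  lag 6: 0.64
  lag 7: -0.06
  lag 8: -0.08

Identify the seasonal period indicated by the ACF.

6

The largest autocorrelation is r_6 = 0.64; the remaining lags stay at or below 0.21.
The dominant spike at lag 6 indicates a seasonal period of 6.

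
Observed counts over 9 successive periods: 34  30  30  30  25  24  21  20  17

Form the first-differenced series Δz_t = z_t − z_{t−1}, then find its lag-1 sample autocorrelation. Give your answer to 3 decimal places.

First differences Δz: -4, 0, 0, -5, -1, -3, -1, -3
Mean of differences = -2.1250
Numerator Σ(Δz_t−Δz̄)(Δz_{t+1}−Δz̄) = -11.7656
Denominator Σ(Δz_t−Δz̄)² = 24.8750
r_1(Δz) = -11.7656 / 24.8750 = -0.473

-0.473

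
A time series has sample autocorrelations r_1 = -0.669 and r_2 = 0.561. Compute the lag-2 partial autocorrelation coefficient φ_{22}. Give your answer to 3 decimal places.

φ_{22} = (r_2 − r_1²) / (1 − r_1²)
r_1² = (-0.669)² = 0.447561
Numerator = 0.561 − 0.4476 = 0.1134; denominator = 1 − 0.4476 = 0.5524
φ_{22} = 0.1134 / 0.5524 = 0.205

0.205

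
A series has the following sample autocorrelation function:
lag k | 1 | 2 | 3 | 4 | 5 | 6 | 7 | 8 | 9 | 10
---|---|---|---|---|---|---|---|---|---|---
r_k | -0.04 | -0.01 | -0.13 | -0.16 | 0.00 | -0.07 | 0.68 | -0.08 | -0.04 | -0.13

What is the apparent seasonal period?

The largest autocorrelation is r_7 = 0.68; the remaining lags stay at or below 0.00.
The dominant spike at lag 7 indicates a seasonal period of 7.

7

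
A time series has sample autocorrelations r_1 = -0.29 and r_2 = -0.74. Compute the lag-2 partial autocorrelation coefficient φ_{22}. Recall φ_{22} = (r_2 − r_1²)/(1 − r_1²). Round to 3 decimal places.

φ_{22} = (r_2 − r_1²) / (1 − r_1²)
r_1² = (-0.29)² = 0.0841
Numerator = -0.74 − 0.0841 = -0.8241; denominator = 1 − 0.0841 = 0.9159
φ_{22} = -0.8241 / 0.9159 = -0.900

-0.900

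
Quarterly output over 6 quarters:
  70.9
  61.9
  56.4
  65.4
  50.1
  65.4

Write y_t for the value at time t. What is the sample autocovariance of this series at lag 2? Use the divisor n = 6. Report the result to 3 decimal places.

4.520

Mean ȳ = (70.9 + 61.9 + 56.4 + 65.4 + 50.1 + 65.4)/6 = 61.6833
Deviations: 9.2167, 0.2167, -5.2833, 3.7167, -11.5833, 3.7167
Σ_{t=1}^{4}(y_t−ȳ)(y_{t+2}−ȳ) = 27.1228
γ_2 = 27.1228 / 6 = 4.520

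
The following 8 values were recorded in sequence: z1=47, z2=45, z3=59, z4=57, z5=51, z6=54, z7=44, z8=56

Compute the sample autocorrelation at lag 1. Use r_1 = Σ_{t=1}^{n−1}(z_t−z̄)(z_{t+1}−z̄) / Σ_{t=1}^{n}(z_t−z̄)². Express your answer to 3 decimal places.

-0.150

Mean z̄ = (47 + 45 + 59 + 57 + 51 + 54 + 44 + 56)/8 = 51.6250
Deviations from mean: -4.6250, -6.6250, 7.3750, 5.3750, -0.6250, 2.3750, -7.6250, 4.3750
Σ(z_t−z̄)(z_{t+1}−z̄) = (30.6406) + (-48.8594) + (39.6406) + (-3.3594) + (-1.4844) + (-18.1094) + (-33.3594) = -34.8906
Denominator Σ(z_t−z̄)² = 231.8750
r_1 = -34.8906 / 231.8750 = -0.150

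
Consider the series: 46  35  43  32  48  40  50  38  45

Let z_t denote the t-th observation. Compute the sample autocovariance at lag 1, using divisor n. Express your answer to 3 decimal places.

Mean z̄ = (46 + 35 + 43 + 32 + 48 + 40 + 50 + 38 + 45)/9 = 41.8889
Σ_{t=1}^{8}(z_t−z̄)(z_{t+1}−z̄) = -177.9012
γ_1 = -177.9012 / 9 = -19.767

-19.767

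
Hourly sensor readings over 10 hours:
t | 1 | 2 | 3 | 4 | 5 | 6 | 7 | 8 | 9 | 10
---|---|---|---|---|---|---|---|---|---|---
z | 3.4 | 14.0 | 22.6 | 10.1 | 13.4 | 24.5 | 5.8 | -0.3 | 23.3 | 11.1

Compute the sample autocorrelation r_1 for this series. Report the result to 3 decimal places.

-0.250

Mean z̄ = (3.4 + 14.0 + 22.6 + 10.1 + 13.4 + 24.5 + 5.8 − 0.3 + 23.3 + 11.1)/10 = 12.7900
Numerator Σ_{t=1}^{9}(z_t−z̄)(z_{t+1}−z̄) = -166.0701
Denominator Σ(z_t−z̄)² = 664.1290
r_1 = -166.0701 / 664.1290 = -0.250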